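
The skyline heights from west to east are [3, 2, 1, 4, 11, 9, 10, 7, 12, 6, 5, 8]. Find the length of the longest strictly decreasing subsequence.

Let dp[i] be the longest strictly decreasing subsequence ending at i:
i:      1  2  3  4  5  6  7  8  9 10 11 12
a[i]:   3  2  1  4 11  9 10  7 12  6  5  8
dp:     1  2  3  1  1  2  2  3  1  4  5  3
Maximum is 5.

5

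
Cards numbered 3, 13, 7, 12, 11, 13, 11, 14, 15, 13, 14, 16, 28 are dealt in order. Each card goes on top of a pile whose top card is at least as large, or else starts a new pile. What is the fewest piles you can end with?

Place each on the leftmost legal pile:
3 → new pile 1 (tops now [3])
13 → new pile 2 (tops now [3, 13])
7 → pile 2 (tops now [3, 7])
12 → new pile 3 (tops now [3, 7, 12])
11 → pile 3 (tops now [3, 7, 11])
13 → new pile 4 (tops now [3, 7, 11, 13])
11 → pile 3 (tops now [3, 7, 11, 13])
14 → new pile 5 (tops now [3, 7, 11, 13, 14])
15 → new pile 6 (tops now [3, 7, 11, 13, 14, 15])
13 → pile 4 (tops now [3, 7, 11, 13, 14, 15])
14 → pile 5 (tops now [3, 7, 11, 13, 14, 15])
16 → new pile 7 (tops now [3, 7, 11, 13, 14, 15, 16])
28 → new pile 8 (tops now [3, 7, 11, 13, 14, 15, 16, 28])
Eight piles.

8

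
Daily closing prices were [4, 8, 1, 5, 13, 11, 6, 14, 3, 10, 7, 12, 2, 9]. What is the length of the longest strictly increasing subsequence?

5

Track the smallest tail for each achievable length (strict):
4 → extends → [4]
8 → extends → [4, 8]
1 → replaces 4 → [1, 8]
5 → replaces 8 → [1, 5]
13 → extends → [1, 5, 13]
11 → replaces 13 → [1, 5, 11]
6 → replaces 11 → [1, 5, 6]
14 → extends → [1, 5, 6, 14]
3 → replaces 5 → [1, 3, 6, 14]
10 → replaces 14 → [1, 3, 6, 10]
7 → replaces 10 → [1, 3, 6, 7]
12 → extends → [1, 3, 6, 7, 12]
2 → replaces 3 → [1, 2, 6, 7, 12]
9 → replaces 12 → [1, 2, 6, 7, 9]
Five tails, so the longest strictly increasing subsequence has length 5 (e.g. 4, 5, 6, 10, 12).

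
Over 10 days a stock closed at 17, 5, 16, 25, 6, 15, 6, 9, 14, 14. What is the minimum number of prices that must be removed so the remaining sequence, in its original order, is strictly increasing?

6

Fewest deletions = n − (longest strictly increasing subsequence).
Patience tails:
17 → extends → [17]
5 → replaces 17 → [5]
16 → extends → [5, 16]
25 → extends → [5, 16, 25]
6 → replaces 16 → [5, 6, 25]
15 → replaces 25 → [5, 6, 15]
6 → already a tail → [5, 6, 15]
9 → replaces 15 → [5, 6, 9]
14 → extends → [5, 6, 9, 14]
14 → already a tail → [5, 6, 9, 14]
Longest strictly increasing subsequence has length 4, so deletions = 10 − 4 = 6.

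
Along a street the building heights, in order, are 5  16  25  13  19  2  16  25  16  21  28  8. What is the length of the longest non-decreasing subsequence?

Let dp[i] be the length of the longest such subsequence ending at index i:
i:      1  2  3  4  5  6  7  8  9 10 11 12
a[i]:   5 16 25 13 19  2 16 25 16 21 28  8
dp:     1  2  3  2  3  1  3  4  4  5  6  2
Maximum dp value is 6.

6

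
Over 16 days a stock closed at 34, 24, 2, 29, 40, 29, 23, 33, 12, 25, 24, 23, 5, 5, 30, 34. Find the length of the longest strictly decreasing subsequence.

6

Let dp[i] be the longest strictly decreasing subsequence ending at i:
i:      1  2  3  4  5  6  7  8  9 10 11 12 13 14 15 16
a[i]:  34 24  2 29 40 29 23 33 12 25 24 23  5  5 30 34
dp:     1  2  3  2  1  2  3  2  4  3  4  5  6  6  3  2
Maximum is 6.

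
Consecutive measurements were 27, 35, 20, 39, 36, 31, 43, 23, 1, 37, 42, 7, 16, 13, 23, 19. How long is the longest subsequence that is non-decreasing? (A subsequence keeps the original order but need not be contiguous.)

Let dp[i] be the length of the longest such subsequence ending at index i:
i:      1  2  3  4  5  6  7  8  9 10 11 12 13 14 15 16
a[i]:  27 35 20 39 36 31 43 23  1 37 42  7 16 13 23 19
dp:     1  2  1  3  3  2  4  2  1  4  5  2  3  3  4  4
Maximum dp value is 5.

5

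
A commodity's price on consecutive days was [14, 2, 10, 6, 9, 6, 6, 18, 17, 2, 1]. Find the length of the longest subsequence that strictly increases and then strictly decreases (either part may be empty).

7

inc[i] = longest strictly increasing subsequence ending at i; dec[i] = longest strictly decreasing subsequence starting at i:
i:      1  2  3  4  5  6  7  8  9 10 11
a[i]:  14  2 10  6  9  6  6 18 17  2  1
inc:    1  1  2  2  3  2  2  4  4  1  1
dec:    6  2  5  3  4  3  3  4  3  2  1
Best peak at i=8 (value 18): inc=4, dec=4, length 4+4−1 = 7.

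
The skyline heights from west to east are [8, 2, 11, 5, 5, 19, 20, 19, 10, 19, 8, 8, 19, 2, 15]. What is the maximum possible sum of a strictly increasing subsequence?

58

Let S[i] be the best sum of a strictly increasing subsequence ending at i:
i:      1  2  3  4  5  6  7  8  9 10 11 12 13 14 15
a[i]:   8  2 11  5  5 19 20 19 10 19  8  8 19  2 15
S:      8  2 19  7  7 38 58 38 18 38 15 15 38  2 34
Maximum is 58 (e.g. 8 + 11 + 19 + 20).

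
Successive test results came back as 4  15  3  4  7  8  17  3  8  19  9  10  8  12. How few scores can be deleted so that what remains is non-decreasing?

Fewest deletions = n − (longest non-decreasing subsequence).
i:      1  2  3  4  5  6  7  8  9 10 11 12 13 14
a[i]:   4 15  3  4  7  8 17  3  8 19  9 10  8 12
dp:     1  2  1  2  3  4  5  2  5  6  6  7  6  8
max dp = 8, so deletions = 14 − 8 = 6.

6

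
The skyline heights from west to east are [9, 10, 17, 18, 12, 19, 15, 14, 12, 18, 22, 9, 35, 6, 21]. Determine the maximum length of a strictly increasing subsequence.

Track the smallest tail for each achievable length (strict):
9 → extends → [9]
10 → extends → [9, 10]
17 → extends → [9, 10, 17]
18 → extends → [9, 10, 17, 18]
12 → replaces 17 → [9, 10, 12, 18]
19 → extends → [9, 10, 12, 18, 19]
15 → replaces 18 → [9, 10, 12, 15, 19]
14 → replaces 15 → [9, 10, 12, 14, 19]
12 → already a tail → [9, 10, 12, 14, 19]
18 → replaces 19 → [9, 10, 12, 14, 18]
22 → extends → [9, 10, 12, 14, 18, 22]
9 → already a tail → [9, 10, 12, 14, 18, 22]
35 → extends → [9, 10, 12, 14, 18, 22, 35]
6 → replaces 9 → [6, 10, 12, 14, 18, 22, 35]
21 → replaces 22 → [6, 10, 12, 14, 18, 21, 35]
Seven tails, so the longest strictly increasing subsequence has length 7 (e.g. 9, 10, 17, 18, 19, 22, 35).

7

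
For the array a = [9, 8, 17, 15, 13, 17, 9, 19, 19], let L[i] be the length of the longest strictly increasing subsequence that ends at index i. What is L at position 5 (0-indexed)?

dp[i] = 1 + max{dp[j] : j<i, a[j]<a[i]} (or 1 if no such j):
i:      0  1  2  3  4  5  6  7  8
a[i]:   9  8 17 15 13 17  9 19 19
dp:     1  1  2  2  2  3  2  4  4
At index 5 the value is 3.

3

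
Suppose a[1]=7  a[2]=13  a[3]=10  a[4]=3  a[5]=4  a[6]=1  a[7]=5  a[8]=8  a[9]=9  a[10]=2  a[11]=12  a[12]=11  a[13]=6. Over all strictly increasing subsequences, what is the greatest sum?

Let S[i] be the best sum of a strictly increasing subsequence ending at i:
i:      1  2  3  4  5  6  7  8  9 10 11 12 13
a[i]:   7 13 10  3  4  1  5  8  9  2 12 11  6
S:      7 20 17  3  7  1 12 20 29  3 41 40 18
Maximum is 41 (e.g. 3 + 4 + 5 + 8 + 9 + 12).

41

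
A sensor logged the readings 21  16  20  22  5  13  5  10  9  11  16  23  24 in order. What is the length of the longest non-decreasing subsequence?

Track the smallest tail for each achievable length (allowing ties):
21 → extends → [21]
16 → replaces 21 → [16]
20 → extends → [16, 20]
22 → extends → [16, 20, 22]
5 → replaces 16 → [5, 20, 22]
13 → replaces 20 → [5, 13, 22]
5 → replaces 13 → [5, 5, 22]
10 → replaces 22 → [5, 5, 10]
9 → replaces 10 → [5, 5, 9]
11 → extends → [5, 5, 9, 11]
16 → extends → [5, 5, 9, 11, 16]
23 → extends → [5, 5, 9, 11, 16, 23]
24 → extends → [5, 5, 9, 11, 16, 23, 24]
Seven tails, so the longest non-decreasing subsequence has length 7 (e.g. 5, 5, 10, 11, 16, 23, 24).

7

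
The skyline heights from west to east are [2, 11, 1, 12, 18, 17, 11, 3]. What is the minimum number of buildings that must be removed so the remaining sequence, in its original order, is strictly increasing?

Fewest deletions = n − (longest strictly increasing subsequence).
i:      1  2  3  4  5  6  7  8
a[i]:   2 11  1 12 18 17 11  3
dp:     1  2  1  3  4  4  2  2
max dp = 4, so deletions = 8 − 4 = 4.

4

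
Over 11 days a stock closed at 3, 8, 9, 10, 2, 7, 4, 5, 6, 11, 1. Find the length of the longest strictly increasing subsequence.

5

Track the smallest tail for each achievable length (strict):
3 → extends → [3]
8 → extends → [3, 8]
9 → extends → [3, 8, 9]
10 → extends → [3, 8, 9, 10]
2 → replaces 3 → [2, 8, 9, 10]
7 → replaces 8 → [2, 7, 9, 10]
4 → replaces 7 → [2, 4, 9, 10]
5 → replaces 9 → [2, 4, 5, 10]
6 → replaces 10 → [2, 4, 5, 6]
11 → extends → [2, 4, 5, 6, 11]
1 → replaces 2 → [1, 4, 5, 6, 11]
Five tails, so the longest strictly increasing subsequence has length 5 (e.g. 3, 8, 9, 10, 11).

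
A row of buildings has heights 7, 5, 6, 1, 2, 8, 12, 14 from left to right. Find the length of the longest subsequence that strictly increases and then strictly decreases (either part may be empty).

5

inc[i] = longest strictly increasing subsequence ending at i; dec[i] = longest strictly decreasing subsequence starting at i:
i:      1  2  3  4  5  6  7  8
a[i]:   7  5  6  1  2  8 12 14
inc:    1  1  2  1  2  3  4  5
dec:    3  2  2  1  1  1  1  1
Best peak at i=8 (value 14): inc=5, dec=1, length 5+1−1 = 5.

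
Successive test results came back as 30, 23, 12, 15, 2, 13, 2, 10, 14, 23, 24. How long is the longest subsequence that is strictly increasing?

Track the smallest tail for each achievable length (strict):
30 → extends → [30]
23 → replaces 30 → [23]
12 → replaces 23 → [12]
15 → extends → [12, 15]
2 → replaces 12 → [2, 15]
13 → replaces 15 → [2, 13]
2 → already a tail → [2, 13]
10 → replaces 13 → [2, 10]
14 → extends → [2, 10, 14]
23 → extends → [2, 10, 14, 23]
24 → extends → [2, 10, 14, 23, 24]
Five tails, so the longest strictly increasing subsequence has length 5 (e.g. 12, 13, 14, 23, 24).

5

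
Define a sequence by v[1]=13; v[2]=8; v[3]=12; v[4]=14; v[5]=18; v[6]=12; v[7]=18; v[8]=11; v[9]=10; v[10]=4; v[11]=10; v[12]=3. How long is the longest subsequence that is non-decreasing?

Track the smallest tail for each achievable length (allowing ties):
13 → extends → [13]
8 → replaces 13 → [8]
12 → extends → [8, 12]
14 → extends → [8, 12, 14]
18 → extends → [8, 12, 14, 18]
12 → replaces 14 → [8, 12, 12, 18]
18 → extends → [8, 12, 12, 18, 18]
11 → replaces 12 → [8, 11, 12, 18, 18]
10 → replaces 11 → [8, 10, 12, 18, 18]
4 → replaces 8 → [4, 10, 12, 18, 18]
10 → replaces 12 → [4, 10, 10, 18, 18]
3 → replaces 4 → [3, 10, 10, 18, 18]
Five tails, so the longest non-decreasing subsequence has length 5 (e.g. 8, 12, 14, 18, 18).

5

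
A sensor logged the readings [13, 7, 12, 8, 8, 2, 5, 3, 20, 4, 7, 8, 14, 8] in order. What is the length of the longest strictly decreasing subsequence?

Let dp[i] be the longest strictly decreasing subsequence ending at i:
i:      1  2  3  4  5  6  7  8  9 10 11 12 13 14
a[i]:  13  7 12  8  8  2  5  3 20  4  7  8 14  8
dp:     1  2  2  3  3  4  4  5  1  5  4  3  2  3
Maximum is 5.

5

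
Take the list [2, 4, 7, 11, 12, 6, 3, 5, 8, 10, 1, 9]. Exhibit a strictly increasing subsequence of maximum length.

2, 4, 7, 11, 12

Patience tails give the LIS length; then backtrack through the dp parents:
2 → extends → [2]
4 → extends → [2, 4]
7 → extends → [2, 4, 7]
11 → extends → [2, 4, 7, 11]
12 → extends → [2, 4, 7, 11, 12]
6 → replaces 7 → [2, 4, 6, 11, 12]
3 → replaces 4 → [2, 3, 6, 11, 12]
5 → replaces 6 → [2, 3, 5, 11, 12]
8 → replaces 11 → [2, 3, 5, 8, 12]
10 → replaces 12 → [2, 3, 5, 8, 10]
1 → replaces 2 → [1, 3, 5, 8, 10]
9 → replaces 10 → [1, 3, 5, 8, 9]
Length 5; one witness is 2, 4, 7, 11, 12.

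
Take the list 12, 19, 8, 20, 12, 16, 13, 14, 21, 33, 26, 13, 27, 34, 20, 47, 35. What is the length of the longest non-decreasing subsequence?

Track the smallest tail for each achievable length (allowing ties):
12 → extends → [12]
19 → extends → [12, 19]
8 → replaces 12 → [8, 19]
20 → extends → [8, 19, 20]
12 → replaces 19 → [8, 12, 20]
16 → replaces 20 → [8, 12, 16]
13 → replaces 16 → [8, 12, 13]
14 → extends → [8, 12, 13, 14]
21 → extends → [8, 12, 13, 14, 21]
33 → extends → [8, 12, 13, 14, 21, 33]
26 → replaces 33 → [8, 12, 13, 14, 21, 26]
13 → replaces 14 → [8, 12, 13, 13, 21, 26]
27 → extends → [8, 12, 13, 13, 21, 26, 27]
34 → extends → [8, 12, 13, 13, 21, 26, 27, 34]
20 → replaces 21 → [8, 12, 13, 13, 20, 26, 27, 34]
47 → extends → [8, 12, 13, 13, 20, 26, 27, 34, 47]
35 → replaces 47 → [8, 12, 13, 13, 20, 26, 27, 34, 35]
Nine tails, so the longest non-decreasing subsequence has length 9 (e.g. 12, 12, 13, 14, 21, 26, 27, 34, 47).

9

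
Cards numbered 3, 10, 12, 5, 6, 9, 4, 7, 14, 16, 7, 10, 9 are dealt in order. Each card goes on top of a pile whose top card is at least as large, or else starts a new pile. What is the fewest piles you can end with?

6

The minimum number of non-increasing subsequences covering a sequence equals the length of its longest strictly increasing subsequence.
LIS length is 6 (e.g. 3, 5, 6, 9, 14, 16), so 6 piles are needed.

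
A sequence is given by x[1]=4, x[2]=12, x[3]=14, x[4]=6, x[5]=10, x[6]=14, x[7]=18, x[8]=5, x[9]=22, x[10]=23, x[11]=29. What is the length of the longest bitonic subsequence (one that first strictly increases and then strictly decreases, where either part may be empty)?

inc[i] = longest strictly increasing subsequence ending at i; dec[i] = longest strictly decreasing subsequence starting at i:
i:      1  2  3  4  5  6  7  8  9 10 11
x[i]:   4 12 14  6 10 14 18  5 22 23 29
inc:    1  2  3  2  3  4  5  2  6  7  8
dec:    1  3  3  2  2  2  2  1  1  1  1
Best peak at i=11 (value 29): inc=8, dec=1, length 8+1−1 = 8.

8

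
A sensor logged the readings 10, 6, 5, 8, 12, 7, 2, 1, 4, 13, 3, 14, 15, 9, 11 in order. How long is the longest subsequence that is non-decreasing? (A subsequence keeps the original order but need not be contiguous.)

6

Track the smallest tail for each achievable length (allowing ties):
10 → extends → [10]
6 → replaces 10 → [6]
5 → replaces 6 → [5]
8 → extends → [5, 8]
12 → extends → [5, 8, 12]
7 → replaces 8 → [5, 7, 12]
2 → replaces 5 → [2, 7, 12]
1 → replaces 2 → [1, 7, 12]
4 → replaces 7 → [1, 4, 12]
13 → extends → [1, 4, 12, 13]
3 → replaces 4 → [1, 3, 12, 13]
14 → extends → [1, 3, 12, 13, 14]
15 → extends → [1, 3, 12, 13, 14, 15]
9 → replaces 12 → [1, 3, 9, 13, 14, 15]
11 → replaces 13 → [1, 3, 9, 11, 14, 15]
Six tails, so the longest non-decreasing subsequence has length 6 (e.g. 6, 8, 12, 13, 14, 15).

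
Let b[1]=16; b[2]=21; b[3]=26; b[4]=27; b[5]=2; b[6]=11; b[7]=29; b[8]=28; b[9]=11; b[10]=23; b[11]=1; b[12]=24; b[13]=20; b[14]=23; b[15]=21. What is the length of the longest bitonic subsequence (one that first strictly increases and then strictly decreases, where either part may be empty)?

inc[i] = longest strictly increasing subsequence ending at i; dec[i] = longest strictly decreasing subsequence starting at i:
i:      1  2  3  4  5  6  7  8  9 10 11 12 13 14 15
b[i]:  16 21 26 27  2 11 29 28 11 23  1 24 20 23 21
inc:    1  2  3  4  1  2  5  5  2  3  1  4  3  4  4
dec:    3  3  4  4  2  2  5  4  2  2  1  3  1  2  1
Best peak at i=7 (value 29): inc=5, dec=5, length 5+5−1 = 9.

9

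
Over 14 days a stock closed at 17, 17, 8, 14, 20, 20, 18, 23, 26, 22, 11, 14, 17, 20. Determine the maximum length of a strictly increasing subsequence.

5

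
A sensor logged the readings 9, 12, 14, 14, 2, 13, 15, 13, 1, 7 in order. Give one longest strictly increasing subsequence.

9, 12, 14, 15

Patience tails give the LIS length; then backtrack through the dp parents:
9 → extends → [9]
12 → extends → [9, 12]
14 → extends → [9, 12, 14]
14 → already a tail → [9, 12, 14]
2 → replaces 9 → [2, 12, 14]
13 → replaces 14 → [2, 12, 13]
15 → extends → [2, 12, 13, 15]
13 → already a tail → [2, 12, 13, 15]
1 → replaces 2 → [1, 12, 13, 15]
7 → replaces 12 → [1, 7, 13, 15]
Length 4; one witness is 9, 12, 14, 15.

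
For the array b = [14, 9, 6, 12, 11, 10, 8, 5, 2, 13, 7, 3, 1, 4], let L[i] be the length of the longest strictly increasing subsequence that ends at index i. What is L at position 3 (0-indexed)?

2

dp[i] = 1 + max{dp[j] : j<i, b[j]<b[i]} (or 1 if no such j):
i:      0  1  2  3  4  5  6  7  8  9 10 11 12 13
b[i]:  14  9  6 12 11 10  8  5  2 13  7  3  1  4
dp:     1  1  1  2  2  2  2  1  1  3  2  2  1  3
At index 3 the value is 2.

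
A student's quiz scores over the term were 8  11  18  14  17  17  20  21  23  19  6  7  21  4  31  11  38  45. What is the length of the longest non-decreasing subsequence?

11

Track the smallest tail for each achievable length (allowing ties):
8 → extends → [8]
11 → extends → [8, 11]
18 → extends → [8, 11, 18]
14 → replaces 18 → [8, 11, 14]
17 → extends → [8, 11, 14, 17]
17 → extends → [8, 11, 14, 17, 17]
20 → extends → [8, 11, 14, 17, 17, 20]
21 → extends → [8, 11, 14, 17, 17, 20, 21]
23 → extends → [8, 11, 14, 17, 17, 20, 21, 23]
19 → replaces 20 → [8, 11, 14, 17, 17, 19, 21, 23]
6 → replaces 8 → [6, 11, 14, 17, 17, 19, 21, 23]
7 → replaces 11 → [6, 7, 14, 17, 17, 19, 21, 23]
21 → replaces 23 → [6, 7, 14, 17, 17, 19, 21, 21]
4 → replaces 6 → [4, 7, 14, 17, 17, 19, 21, 21]
31 → extends → [4, 7, 14, 17, 17, 19, 21, 21, 31]
11 → replaces 14 → [4, 7, 11, 17, 17, 19, 21, 21, 31]
38 → extends → [4, 7, 11, 17, 17, 19, 21, 21, 31, 38]
45 → extends → [4, 7, 11, 17, 17, 19, 21, 21, 31, 38, 45]
Eleven tails, so the longest non-decreasing subsequence has length 11 (e.g. 8, 11, 14, 17, 17, 20, 21, 23, 31, 38, 45).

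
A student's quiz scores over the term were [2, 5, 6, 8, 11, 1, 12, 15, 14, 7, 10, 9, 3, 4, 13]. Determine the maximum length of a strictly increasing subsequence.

Track the smallest tail for each achievable length (strict):
2 → extends → [2]
5 → extends → [2, 5]
6 → extends → [2, 5, 6]
8 → extends → [2, 5, 6, 8]
11 → extends → [2, 5, 6, 8, 11]
1 → replaces 2 → [1, 5, 6, 8, 11]
12 → extends → [1, 5, 6, 8, 11, 12]
15 → extends → [1, 5, 6, 8, 11, 12, 15]
14 → replaces 15 → [1, 5, 6, 8, 11, 12, 14]
7 → replaces 8 → [1, 5, 6, 7, 11, 12, 14]
10 → replaces 11 → [1, 5, 6, 7, 10, 12, 14]
9 → replaces 10 → [1, 5, 6, 7, 9, 12, 14]
3 → replaces 5 → [1, 3, 6, 7, 9, 12, 14]
4 → replaces 6 → [1, 3, 4, 7, 9, 12, 14]
13 → replaces 14 → [1, 3, 4, 7, 9, 12, 13]
Seven tails, so the longest strictly increasing subsequence has length 7 (e.g. 2, 5, 6, 8, 11, 12, 15).

7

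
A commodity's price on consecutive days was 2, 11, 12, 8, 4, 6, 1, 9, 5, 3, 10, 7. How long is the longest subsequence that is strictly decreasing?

5

Let dp[i] be the longest strictly decreasing subsequence ending at i:
i:      1  2  3  4  5  6  7  8  9 10 11 12
a[i]:   2 11 12  8  4  6  1  9  5  3 10  7
dp:     1  1  1  2  3  3  4  2  4  5  2  3
Maximum is 5.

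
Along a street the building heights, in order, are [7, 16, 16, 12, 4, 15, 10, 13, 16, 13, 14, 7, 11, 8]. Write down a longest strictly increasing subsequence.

7, 12, 15, 16

Patience tails give the LIS length; then backtrack through the dp parents:
7 → extends → [7]
16 → extends → [7, 16]
16 → already a tail → [7, 16]
12 → replaces 16 → [7, 12]
4 → replaces 7 → [4, 12]
15 → extends → [4, 12, 15]
10 → replaces 12 → [4, 10, 15]
13 → replaces 15 → [4, 10, 13]
16 → extends → [4, 10, 13, 16]
13 → already a tail → [4, 10, 13, 16]
14 → replaces 16 → [4, 10, 13, 14]
7 → replaces 10 → [4, 7, 13, 14]
11 → replaces 13 → [4, 7, 11, 14]
8 → replaces 11 → [4, 7, 8, 14]
Length 4; one witness is 7, 12, 15, 16.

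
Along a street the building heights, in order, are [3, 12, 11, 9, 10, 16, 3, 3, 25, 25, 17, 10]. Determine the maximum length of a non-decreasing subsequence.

6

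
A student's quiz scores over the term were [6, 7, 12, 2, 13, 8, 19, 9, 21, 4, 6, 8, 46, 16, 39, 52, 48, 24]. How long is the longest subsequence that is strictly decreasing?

3

Negate each value so 'decreasing' becomes 'increasing', then run patience tails on the negated sequence:
-6 → extends → [-6]
-7 → replaces -6 → [-7]
-12 → replaces -7 → [-12]
-2 → extends → [-12, -2]
-13 → replaces -12 → [-13, -2]
-8 → replaces -2 → [-13, -8]
-19 → replaces -13 → [-19, -8]
-9 → replaces -8 → [-19, -9]
-21 → replaces -19 → [-21, -9]
-4 → extends → [-21, -9, -4]
-6 → replaces -4 → [-21, -9, -6]
-8 → replaces -6 → [-21, -9, -8]
-46 → replaces -21 → [-46, -9, -8]
-16 → replaces -9 → [-46, -16, -8]
-39 → replaces -16 → [-46, -39, -8]
-52 → replaces -46 → [-52, -39, -8]
-48 → replaces -39 → [-52, -48, -8]
-24 → replaces -8 → [-52, -48, -24]
Three tails, so the longest strictly decreasing subsequence of the original has length 3.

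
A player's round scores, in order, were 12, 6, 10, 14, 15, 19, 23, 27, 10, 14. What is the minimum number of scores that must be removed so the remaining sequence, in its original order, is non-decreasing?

Fewest deletions = n − (longest non-decreasing subsequence).
i:      1  2  3  4  5  6  7  8  9 10
a[i]:  12  6 10 14 15 19 23 27 10 14
dp:     1  1  2  3  4  5  6  7  3  4
max dp = 7, so deletions = 10 − 7 = 3.

3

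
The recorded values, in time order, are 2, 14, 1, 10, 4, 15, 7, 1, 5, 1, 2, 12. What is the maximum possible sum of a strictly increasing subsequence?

31

Let S[i] be the best sum of a strictly increasing subsequence ending at i:
i:      1  2  3  4  5  6  7  8  9 10 11 12
a[i]:   2 14  1 10  4 15  7  1  5  1  2 12
S:      2 16  1 12  6 31 13  1 11  1  3 25
Maximum is 31 (e.g. 2 + 14 + 15).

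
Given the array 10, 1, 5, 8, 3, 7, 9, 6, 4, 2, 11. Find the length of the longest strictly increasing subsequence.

Track the smallest tail for each achievable length (strict):
10 → extends → [10]
1 → replaces 10 → [1]
5 → extends → [1, 5]
8 → extends → [1, 5, 8]
3 → replaces 5 → [1, 3, 8]
7 → replaces 8 → [1, 3, 7]
9 → extends → [1, 3, 7, 9]
6 → replaces 7 → [1, 3, 6, 9]
4 → replaces 6 → [1, 3, 4, 9]
2 → replaces 3 → [1, 2, 4, 9]
11 → extends → [1, 2, 4, 9, 11]
Five tails, so the longest strictly increasing subsequence has length 5 (e.g. 1, 5, 8, 9, 11).

5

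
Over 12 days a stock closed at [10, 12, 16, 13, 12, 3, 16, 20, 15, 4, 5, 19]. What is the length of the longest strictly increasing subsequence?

5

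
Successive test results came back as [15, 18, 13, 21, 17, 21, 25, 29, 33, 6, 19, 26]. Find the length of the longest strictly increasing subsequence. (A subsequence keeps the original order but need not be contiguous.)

Track the smallest tail for each achievable length (strict):
15 → extends → [15]
18 → extends → [15, 18]
13 → replaces 15 → [13, 18]
21 → extends → [13, 18, 21]
17 → replaces 18 → [13, 17, 21]
21 → already a tail → [13, 17, 21]
25 → extends → [13, 17, 21, 25]
29 → extends → [13, 17, 21, 25, 29]
33 → extends → [13, 17, 21, 25, 29, 33]
6 → replaces 13 → [6, 17, 21, 25, 29, 33]
19 → replaces 21 → [6, 17, 19, 25, 29, 33]
26 → replaces 29 → [6, 17, 19, 25, 26, 33]
Six tails, so the longest strictly increasing subsequence has length 6 (e.g. 15, 18, 21, 25, 29, 33).

6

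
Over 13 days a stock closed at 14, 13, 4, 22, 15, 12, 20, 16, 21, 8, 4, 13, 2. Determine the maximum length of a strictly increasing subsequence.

4

Track the smallest tail for each achievable length (strict):
14 → extends → [14]
13 → replaces 14 → [13]
4 → replaces 13 → [4]
22 → extends → [4, 22]
15 → replaces 22 → [4, 15]
12 → replaces 15 → [4, 12]
20 → extends → [4, 12, 20]
16 → replaces 20 → [4, 12, 16]
21 → extends → [4, 12, 16, 21]
8 → replaces 12 → [4, 8, 16, 21]
4 → already a tail → [4, 8, 16, 21]
13 → replaces 16 → [4, 8, 13, 21]
2 → replaces 4 → [2, 8, 13, 21]
Four tails, so the longest strictly increasing subsequence has length 4 (e.g. 14, 15, 20, 21).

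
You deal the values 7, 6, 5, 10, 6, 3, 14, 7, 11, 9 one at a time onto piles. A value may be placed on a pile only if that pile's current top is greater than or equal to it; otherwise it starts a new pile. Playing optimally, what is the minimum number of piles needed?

4

Place each on the leftmost legal pile:
7 → new pile 1 (tops now [7])
6 → pile 1 (tops now [6])
5 → pile 1 (tops now [5])
10 → new pile 2 (tops now [5, 10])
6 → pile 2 (tops now [5, 6])
3 → pile 1 (tops now [3, 6])
14 → new pile 3 (tops now [3, 6, 14])
7 → pile 3 (tops now [3, 6, 7])
11 → new pile 4 (tops now [3, 6, 7, 11])
9 → pile 4 (tops now [3, 6, 7, 9])
Four piles.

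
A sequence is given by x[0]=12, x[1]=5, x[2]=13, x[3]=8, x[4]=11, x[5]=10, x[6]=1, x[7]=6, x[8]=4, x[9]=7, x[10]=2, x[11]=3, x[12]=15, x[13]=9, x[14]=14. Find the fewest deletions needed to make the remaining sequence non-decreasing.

10

Fewest deletions = n − (longest non-decreasing subsequence).
i:      0  1  2  3  4  5  6  7  8  9 10 11 12 13 14
x[i]:  12  5 13  8 11 10  1  6  4  7  2  3 15  9 14
dp:     1  1  2  2  3  3  1  2  2  3  2  3  4  4  5
max dp = 5, so deletions = 15 − 5 = 10.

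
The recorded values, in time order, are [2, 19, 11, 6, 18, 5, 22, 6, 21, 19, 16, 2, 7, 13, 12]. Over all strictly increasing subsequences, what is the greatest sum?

53

Let S[i] be the best sum of a strictly increasing subsequence ending at i:
i:      1  2  3  4  5  6  7  8  9 10 11 12 13 14 15
a[i]:   2 19 11  6 18  5 22  6 21 19 16  2  7 13 12
S:      2 21 13  8 31  7 53 13 52 50 29  2 20 33 32
Maximum is 53 (e.g. 2 + 11 + 18 + 22).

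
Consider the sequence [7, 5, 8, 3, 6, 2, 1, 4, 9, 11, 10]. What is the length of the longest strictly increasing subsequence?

4

Let dp[i] be the length of the longest such subsequence ending at index i:
i:      1  2  3  4  5  6  7  8  9 10 11
a[i]:   7  5  8  3  6  2  1  4  9 11 10
dp:     1  1  2  1  2  1  1  2  3  4  4
Maximum dp value is 4.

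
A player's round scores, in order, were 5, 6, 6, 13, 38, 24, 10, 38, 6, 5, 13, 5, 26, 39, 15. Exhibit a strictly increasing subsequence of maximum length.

5, 6, 13, 24, 38, 39

Patience tails give the LIS length; then backtrack through the dp parents:
5 → extends → [5]
6 → extends → [5, 6]
6 → already a tail → [5, 6]
13 → extends → [5, 6, 13]
38 → extends → [5, 6, 13, 38]
24 → replaces 38 → [5, 6, 13, 24]
10 → replaces 13 → [5, 6, 10, 24]
38 → extends → [5, 6, 10, 24, 38]
6 → already a tail → [5, 6, 10, 24, 38]
5 → already a tail → [5, 6, 10, 24, 38]
13 → replaces 24 → [5, 6, 10, 13, 38]
5 → already a tail → [5, 6, 10, 13, 38]
26 → replaces 38 → [5, 6, 10, 13, 26]
39 → extends → [5, 6, 10, 13, 26, 39]
15 → replaces 26 → [5, 6, 10, 13, 15, 39]
Length 6; one witness is 5, 6, 13, 24, 38, 39.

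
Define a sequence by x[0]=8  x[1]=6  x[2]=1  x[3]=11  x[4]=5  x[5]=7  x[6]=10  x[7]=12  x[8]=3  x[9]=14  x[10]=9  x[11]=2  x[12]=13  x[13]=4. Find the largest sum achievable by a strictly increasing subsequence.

Let S[i] be the best sum of a strictly increasing subsequence ending at i:
i:      0  1  2  3  4  5  6  7  8  9 10 11 12 13
x[i]:   8  6  1 11  5  7 10 12  3 14  9  2 13  4
S:      8  6  1 19  6 13 23 35  4 49 22  3 48  8
Maximum is 49 (e.g. 1 + 5 + 7 + 10 + 12 + 14).

49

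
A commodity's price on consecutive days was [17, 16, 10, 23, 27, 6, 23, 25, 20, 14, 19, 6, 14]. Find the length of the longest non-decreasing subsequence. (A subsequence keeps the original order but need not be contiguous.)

Track the smallest tail for each achievable length (allowing ties):
17 → extends → [17]
16 → replaces 17 → [16]
10 → replaces 16 → [10]
23 → extends → [10, 23]
27 → extends → [10, 23, 27]
6 → replaces 10 → [6, 23, 27]
23 → replaces 27 → [6, 23, 23]
25 → extends → [6, 23, 23, 25]
20 → replaces 23 → [6, 20, 23, 25]
14 → replaces 20 → [6, 14, 23, 25]
19 → replaces 23 → [6, 14, 19, 25]
6 → replaces 14 → [6, 6, 19, 25]
14 → replaces 19 → [6, 6, 14, 25]
Four tails, so the longest non-decreasing subsequence has length 4 (e.g. 17, 23, 23, 25).

4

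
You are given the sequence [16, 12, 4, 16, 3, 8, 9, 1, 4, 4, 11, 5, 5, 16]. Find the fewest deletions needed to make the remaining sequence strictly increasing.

Fewest deletions = n − (longest strictly increasing subsequence).
Patience tails:
16 → extends → [16]
12 → replaces 16 → [12]
4 → replaces 12 → [4]
16 → extends → [4, 16]
3 → replaces 4 → [3, 16]
8 → replaces 16 → [3, 8]
9 → extends → [3, 8, 9]
1 → replaces 3 → [1, 8, 9]
4 → replaces 8 → [1, 4, 9]
4 → already a tail → [1, 4, 9]
11 → extends → [1, 4, 9, 11]
5 → replaces 9 → [1, 4, 5, 11]
5 → already a tail → [1, 4, 5, 11]
16 → extends → [1, 4, 5, 11, 16]
Longest strictly increasing subsequence has length 5, so deletions = 14 − 5 = 9.

9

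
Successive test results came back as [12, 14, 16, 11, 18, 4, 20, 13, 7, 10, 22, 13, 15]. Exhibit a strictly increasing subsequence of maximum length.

12, 14, 16, 18, 20, 22

Patience tails give the LIS length; then backtrack through the dp parents:
12 → extends → [12]
14 → extends → [12, 14]
16 → extends → [12, 14, 16]
11 → replaces 12 → [11, 14, 16]
18 → extends → [11, 14, 16, 18]
4 → replaces 11 → [4, 14, 16, 18]
20 → extends → [4, 14, 16, 18, 20]
13 → replaces 14 → [4, 13, 16, 18, 20]
7 → replaces 13 → [4, 7, 16, 18, 20]
10 → replaces 16 → [4, 7, 10, 18, 20]
22 → extends → [4, 7, 10, 18, 20, 22]
13 → replaces 18 → [4, 7, 10, 13, 20, 22]
15 → replaces 20 → [4, 7, 10, 13, 15, 22]
Length 6; one witness is 12, 14, 16, 18, 20, 22.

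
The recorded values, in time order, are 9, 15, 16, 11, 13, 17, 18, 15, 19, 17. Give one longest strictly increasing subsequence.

Patience tails give the LIS length; then backtrack through the dp parents:
9 → extends → [9]
15 → extends → [9, 15]
16 → extends → [9, 15, 16]
11 → replaces 15 → [9, 11, 16]
13 → replaces 16 → [9, 11, 13]
17 → extends → [9, 11, 13, 17]
18 → extends → [9, 11, 13, 17, 18]
15 → replaces 17 → [9, 11, 13, 15, 18]
19 → extends → [9, 11, 13, 15, 18, 19]
17 → replaces 18 → [9, 11, 13, 15, 17, 19]
Length 6; one witness is 9, 15, 16, 17, 18, 19.

9, 15, 16, 17, 18, 19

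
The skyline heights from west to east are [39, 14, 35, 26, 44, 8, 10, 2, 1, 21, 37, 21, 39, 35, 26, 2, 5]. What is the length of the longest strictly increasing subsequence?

Track the smallest tail for each achievable length (strict):
39 → extends → [39]
14 → replaces 39 → [14]
35 → extends → [14, 35]
26 → replaces 35 → [14, 26]
44 → extends → [14, 26, 44]
8 → replaces 14 → [8, 26, 44]
10 → replaces 26 → [8, 10, 44]
2 → replaces 8 → [2, 10, 44]
1 → replaces 2 → [1, 10, 44]
21 → replaces 44 → [1, 10, 21]
37 → extends → [1, 10, 21, 37]
21 → already a tail → [1, 10, 21, 37]
39 → extends → [1, 10, 21, 37, 39]
35 → replaces 37 → [1, 10, 21, 35, 39]
26 → replaces 35 → [1, 10, 21, 26, 39]
2 → replaces 10 → [1, 2, 21, 26, 39]
5 → replaces 21 → [1, 2, 5, 26, 39]
Five tails, so the longest strictly increasing subsequence has length 5 (e.g. 8, 10, 21, 37, 39).

5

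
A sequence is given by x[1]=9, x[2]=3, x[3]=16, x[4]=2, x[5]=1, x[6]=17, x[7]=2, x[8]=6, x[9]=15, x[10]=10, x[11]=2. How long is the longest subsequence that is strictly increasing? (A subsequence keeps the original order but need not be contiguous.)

4

Track the smallest tail for each achievable length (strict):
9 → extends → [9]
3 → replaces 9 → [3]
16 → extends → [3, 16]
2 → replaces 3 → [2, 16]
1 → replaces 2 → [1, 16]
17 → extends → [1, 16, 17]
2 → replaces 16 → [1, 2, 17]
6 → replaces 17 → [1, 2, 6]
15 → extends → [1, 2, 6, 15]
10 → replaces 15 → [1, 2, 6, 10]
2 → already a tail → [1, 2, 6, 10]
Four tails, so the longest strictly increasing subsequence has length 4 (e.g. 1, 2, 6, 15).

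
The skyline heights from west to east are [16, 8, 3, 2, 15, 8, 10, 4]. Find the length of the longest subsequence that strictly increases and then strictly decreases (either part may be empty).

inc[i] = longest strictly increasing subsequence ending at i; dec[i] = longest strictly decreasing subsequence starting at i:
i:      1  2  3  4  5  6  7  8
a[i]:  16  8  3  2 15  8 10  4
inc:    1  1  1  1  2  2  3  2
dec:    4  3  2  1  3  2  2  1
Best peak at i=1 (value 16): inc=1, dec=4, length 1+4−1 = 4.

4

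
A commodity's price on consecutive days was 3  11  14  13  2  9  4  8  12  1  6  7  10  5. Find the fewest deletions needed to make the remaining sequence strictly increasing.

Fewest deletions = n − (longest strictly increasing subsequence).
Patience tails:
3 → extends → [3]
11 → extends → [3, 11]
14 → extends → [3, 11, 14]
13 → replaces 14 → [3, 11, 13]
2 → replaces 3 → [2, 11, 13]
9 → replaces 11 → [2, 9, 13]
4 → replaces 9 → [2, 4, 13]
8 → replaces 13 → [2, 4, 8]
12 → extends → [2, 4, 8, 12]
1 → replaces 2 → [1, 4, 8, 12]
6 → replaces 8 → [1, 4, 6, 12]
7 → replaces 12 → [1, 4, 6, 7]
10 → extends → [1, 4, 6, 7, 10]
5 → replaces 6 → [1, 4, 5, 7, 10]
Longest strictly increasing subsequence has length 5, so deletions = 14 − 5 = 9.

9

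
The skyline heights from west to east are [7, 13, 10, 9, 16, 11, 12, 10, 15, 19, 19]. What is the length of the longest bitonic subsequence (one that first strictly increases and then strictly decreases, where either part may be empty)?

inc[i] = longest strictly increasing subsequence ending at i; dec[i] = longest strictly decreasing subsequence starting at i:
i:      1  2  3  4  5  6  7  8  9 10 11
a[i]:   7 13 10  9 16 11 12 10 15 19 19
inc:    1  2  2  2  3  3  4  3  5  6  6
dec:    1  3  2  1  3  2  2  1  1  1  1
Best peak at i=10 (value 19): inc=6, dec=1, length 6+1−1 = 6.

6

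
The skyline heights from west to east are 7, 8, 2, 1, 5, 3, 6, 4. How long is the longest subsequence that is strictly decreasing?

Negate each value so 'decreasing' becomes 'increasing', then run patience tails on the negated sequence:
-7 → extends → [-7]
-8 → replaces -7 → [-8]
-2 → extends → [-8, -2]
-1 → extends → [-8, -2, -1]
-5 → replaces -2 → [-8, -5, -1]
-3 → replaces -1 → [-8, -5, -3]
-6 → replaces -5 → [-8, -6, -3]
-4 → replaces -3 → [-8, -6, -4]
Three tails, so the longest strictly decreasing subsequence of the original has length 3.

3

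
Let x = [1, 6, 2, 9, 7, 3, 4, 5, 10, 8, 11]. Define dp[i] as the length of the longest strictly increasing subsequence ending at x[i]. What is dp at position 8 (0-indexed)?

6

dp[i] = 1 + max{dp[j] : j<i, x[j]<x[i]} (or 1 if no such j):
i:      0  1  2  3  4  5  6  7  8  9 10
x[i]:   1  6  2  9  7  3  4  5 10  8 11
dp:     1  2  2  3  3  3  4  5  6  6  7
At index 8 the value is 6.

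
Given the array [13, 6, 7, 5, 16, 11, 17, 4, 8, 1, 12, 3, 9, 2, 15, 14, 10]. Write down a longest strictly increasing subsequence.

Patience tails give the LIS length; then backtrack through the dp parents:
13 → extends → [13]
6 → replaces 13 → [6]
7 → extends → [6, 7]
5 → replaces 6 → [5, 7]
16 → extends → [5, 7, 16]
11 → replaces 16 → [5, 7, 11]
17 → extends → [5, 7, 11, 17]
4 → replaces 5 → [4, 7, 11, 17]
8 → replaces 11 → [4, 7, 8, 17]
1 → replaces 4 → [1, 7, 8, 17]
12 → replaces 17 → [1, 7, 8, 12]
3 → replaces 7 → [1, 3, 8, 12]
9 → replaces 12 → [1, 3, 8, 9]
2 → replaces 3 → [1, 2, 8, 9]
15 → extends → [1, 2, 8, 9, 15]
14 → replaces 15 → [1, 2, 8, 9, 14]
10 → replaces 14 → [1, 2, 8, 9, 10]
Length 5; one witness is 6, 7, 11, 12, 15.

6, 7, 11, 12, 15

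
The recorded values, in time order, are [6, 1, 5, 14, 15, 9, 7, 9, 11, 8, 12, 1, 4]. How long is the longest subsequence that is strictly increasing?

6

Track the smallest tail for each achievable length (strict):
6 → extends → [6]
1 → replaces 6 → [1]
5 → extends → [1, 5]
14 → extends → [1, 5, 14]
15 → extends → [1, 5, 14, 15]
9 → replaces 14 → [1, 5, 9, 15]
7 → replaces 9 → [1, 5, 7, 15]
9 → replaces 15 → [1, 5, 7, 9]
11 → extends → [1, 5, 7, 9, 11]
8 → replaces 9 → [1, 5, 7, 8, 11]
12 → extends → [1, 5, 7, 8, 11, 12]
1 → already a tail → [1, 5, 7, 8, 11, 12]
4 → replaces 5 → [1, 4, 7, 8, 11, 12]
Six tails, so the longest strictly increasing subsequence has length 6 (e.g. 1, 5, 7, 9, 11, 12).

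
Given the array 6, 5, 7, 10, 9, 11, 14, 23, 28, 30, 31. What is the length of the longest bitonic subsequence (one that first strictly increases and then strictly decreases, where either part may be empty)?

9

inc[i] = longest strictly increasing subsequence ending at i; dec[i] = longest strictly decreasing subsequence starting at i:
i:      1  2  3  4  5  6  7  8  9 10 11
a[i]:   6  5  7 10  9 11 14 23 28 30 31
inc:    1  1  2  3  3  4  5  6  7  8  9
dec:    2  1  1  2  1  1  1  1  1  1  1
Best peak at i=11 (value 31): inc=9, dec=1, length 9+1−1 = 9.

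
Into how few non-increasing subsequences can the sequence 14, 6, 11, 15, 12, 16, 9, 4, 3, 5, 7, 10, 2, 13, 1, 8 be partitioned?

The minimum number of non-increasing subsequences covering a sequence equals the length of its longest strictly increasing subsequence.
LIS length is 5 (e.g. 4, 5, 7, 10, 13), so 5 piles are needed.

5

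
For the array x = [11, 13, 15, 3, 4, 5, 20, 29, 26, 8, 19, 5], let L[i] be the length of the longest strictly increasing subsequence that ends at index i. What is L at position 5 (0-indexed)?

dp[i] = 1 + max{dp[j] : j<i, x[j]<x[i]} (or 1 if no such j):
i:      0  1  2  3  4  5  6  7  8  9 10 11
x[i]:  11 13 15  3  4  5 20 29 26  8 19  5
dp:     1  2  3  1  2  3  4  5  5  4  5  3
At index 5 the value is 3.

3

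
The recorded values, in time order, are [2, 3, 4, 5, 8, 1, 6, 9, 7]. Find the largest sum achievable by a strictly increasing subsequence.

Let S[i] be the best sum of a strictly increasing subsequence ending at i:
i:      1  2  3  4  5  6  7  8  9
a[i]:   2  3  4  5  8  1  6  9  7
S:      2  5  9 14 22  1 20 31 27
Maximum is 31 (e.g. 2 + 3 + 4 + 5 + 8 + 9).

31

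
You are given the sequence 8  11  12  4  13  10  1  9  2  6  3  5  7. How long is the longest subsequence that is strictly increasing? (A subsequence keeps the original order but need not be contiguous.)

5

Track the smallest tail for each achievable length (strict):
8 → extends → [8]
11 → extends → [8, 11]
12 → extends → [8, 11, 12]
4 → replaces 8 → [4, 11, 12]
13 → extends → [4, 11, 12, 13]
10 → replaces 11 → [4, 10, 12, 13]
1 → replaces 4 → [1, 10, 12, 13]
9 → replaces 10 → [1, 9, 12, 13]
2 → replaces 9 → [1, 2, 12, 13]
6 → replaces 12 → [1, 2, 6, 13]
3 → replaces 6 → [1, 2, 3, 13]
5 → replaces 13 → [1, 2, 3, 5]
7 → extends → [1, 2, 3, 5, 7]
Five tails, so the longest strictly increasing subsequence has length 5 (e.g. 1, 2, 3, 5, 7).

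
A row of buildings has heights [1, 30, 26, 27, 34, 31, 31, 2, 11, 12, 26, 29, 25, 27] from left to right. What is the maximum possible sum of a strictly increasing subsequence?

Let S[i] be the best sum of a strictly increasing subsequence ending at i:
i:      1  2  3  4  5  6  7  8  9 10 11 12 13 14
a[i]:   1 30 26 27 34 31 31  2 11 12 26 29 25 27
S:      1 31 27 54 88 85 85  3 14 26 52 83 51 79
Maximum is 88 (e.g. 1 + 26 + 27 + 34).

88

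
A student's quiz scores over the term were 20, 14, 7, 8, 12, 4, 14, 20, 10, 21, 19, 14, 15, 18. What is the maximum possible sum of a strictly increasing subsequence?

82

Let S[i] be the best sum of a strictly increasing subsequence ending at i:
i:      1  2  3  4  5  6  7  8  9 10 11 12 13 14
a[i]:  20 14  7  8 12  4 14 20 10 21 19 14 15 18
S:     20 14  7 15 27  4 41 61 25 82 60 41 56 74
Maximum is 82 (e.g. 7 + 8 + 12 + 14 + 20 + 21).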